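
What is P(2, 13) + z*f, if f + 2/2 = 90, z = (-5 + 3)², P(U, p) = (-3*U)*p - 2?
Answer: 276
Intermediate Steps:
P(U, p) = -2 - 3*U*p (P(U, p) = -3*U*p - 2 = -2 - 3*U*p)
z = 4 (z = (-2)² = 4)
f = 89 (f = -1 + 90 = 89)
P(2, 13) + z*f = (-2 - 3*2*13) + 4*89 = (-2 - 78) + 356 = -80 + 356 = 276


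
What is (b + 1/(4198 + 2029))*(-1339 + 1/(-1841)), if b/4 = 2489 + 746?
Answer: -198631301903100/11463907 ≈ -1.7327e+7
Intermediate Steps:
b = 12940 (b = 4*(2489 + 746) = 4*3235 = 12940)
(b + 1/(4198 + 2029))*(-1339 + 1/(-1841)) = (12940 + 1/(4198 + 2029))*(-1339 + 1/(-1841)) = (12940 + 1/6227)*(-1339 - 1/1841) = (12940 + 1/6227)*(-2465100/1841) = (80577381/6227)*(-2465100/1841) = -198631301903100/11463907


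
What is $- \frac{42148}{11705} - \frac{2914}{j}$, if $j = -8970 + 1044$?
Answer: $- \frac{149978339}{46386915} \approx -3.2332$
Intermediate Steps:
$j = -7926$
$- \frac{42148}{11705} - \frac{2914}{j} = - \frac{42148}{11705} - \frac{2914}{-7926} = \left(-42148\right) \frac{1}{11705} - - \frac{1457}{3963} = - \frac{42148}{11705} + \frac{1457}{3963} = - \frac{149978339}{46386915}$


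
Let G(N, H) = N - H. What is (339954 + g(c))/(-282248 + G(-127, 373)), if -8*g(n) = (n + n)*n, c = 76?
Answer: -169255/141374 ≈ -1.1972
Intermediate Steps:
g(n) = -n²/4 (g(n) = -(n + n)*n/8 = -2*n*n/8 = -n²/4)
(339954 + g(c))/(-282248 + G(-127, 373)) = (339954 - ¼*76²)/(-282248 + (-127 - 1*373)) = (339954 - ¼*5776)/(-282248 + (-127 - 373)) = (339954 - 1444)/(-282248 - 500) = 338510/(-282748) = 338510*(-1/282748) = -169255/141374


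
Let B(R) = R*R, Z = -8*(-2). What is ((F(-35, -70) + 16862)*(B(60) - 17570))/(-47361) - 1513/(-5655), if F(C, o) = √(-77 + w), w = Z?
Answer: 444058519631/89275485 + 13970*I*√61/47361 ≈ 4974.0 + 2.3038*I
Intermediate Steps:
Z = 16
w = 16
F(C, o) = I*√61 (F(C, o) = √(-77 + 16) = √(-61) = I*√61)
B(R) = R²
((F(-35, -70) + 16862)*(B(60) - 17570))/(-47361) - 1513/(-5655) = ((I*√61 + 16862)*(60² - 17570))/(-47361) - 1513/(-5655) = ((16862 + I*√61)*(3600 - 17570))*(-1/47361) - 1513*(-1/5655) = ((16862 + I*√61)*(-13970))*(-1/47361) + 1513/5655 = (-235562140 - 13970*I*√61)*(-1/47361) + 1513/5655 = (235562140/47361 + 13970*I*√61/47361) + 1513/5655 = 444058519631/89275485 + 13970*I*√61/47361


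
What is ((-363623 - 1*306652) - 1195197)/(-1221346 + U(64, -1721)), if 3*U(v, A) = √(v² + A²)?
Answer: 20505480887808/13425171499507 + 5596416*√2965937/13425171499507 ≈ 1.5281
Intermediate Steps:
U(v, A) = √(A² + v²)/3 (U(v, A) = √(v² + A²)/3 = √(A² + v²)/3)
((-363623 - 1*306652) - 1195197)/(-1221346 + U(64, -1721)) = ((-363623 - 1*306652) - 1195197)/(-1221346 + √((-1721)² + 64²)/3) = ((-363623 - 306652) - 1195197)/(-1221346 + √(2961841 + 4096)/3) = (-670275 - 1195197)/(-1221346 + √2965937/3) = -1865472/(-1221346 + √2965937/3)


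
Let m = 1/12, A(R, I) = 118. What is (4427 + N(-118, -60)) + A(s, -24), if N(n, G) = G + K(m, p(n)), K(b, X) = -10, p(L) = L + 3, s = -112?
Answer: 4475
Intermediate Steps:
p(L) = 3 + L
m = 1/12 ≈ 0.083333
N(n, G) = -10 + G (N(n, G) = G - 10 = -10 + G)
(4427 + N(-118, -60)) + A(s, -24) = (4427 + (-10 - 60)) + 118 = (4427 - 70) + 118 = 4357 + 118 = 4475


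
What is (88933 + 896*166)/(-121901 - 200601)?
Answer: -237669/322502 ≈ -0.73695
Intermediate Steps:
(88933 + 896*166)/(-121901 - 200601) = (88933 + 148736)/(-322502) = 237669*(-1/322502) = -237669/322502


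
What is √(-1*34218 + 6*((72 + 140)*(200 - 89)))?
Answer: 3*√11886 ≈ 327.07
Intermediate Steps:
√(-1*34218 + 6*((72 + 140)*(200 - 89))) = √(-34218 + 6*(212*111)) = √(-34218 + 6*23532) = √(-34218 + 141192) = √106974 = 3*√11886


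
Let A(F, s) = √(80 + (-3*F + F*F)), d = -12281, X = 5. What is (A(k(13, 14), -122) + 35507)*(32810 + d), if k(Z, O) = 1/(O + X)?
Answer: 728923203 + 41058*√7206/19 ≈ 7.2911e+8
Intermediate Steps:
k(Z, O) = 1/(5 + O) (k(Z, O) = 1/(O + 5) = 1/(5 + O))
A(F, s) = √(80 + F² - 3*F) (A(F, s) = √(80 + (-3*F + F²)) = √(80 + (F² - 3*F)) = √(80 + F² - 3*F))
(A(k(13, 14), -122) + 35507)*(32810 + d) = (√(80 + (1/(5 + 14))² - 3/(5 + 14)) + 35507)*(32810 - 12281) = (√(80 + (1/19)² - 3/19) + 35507)*20529 = (√(80 + (1/19)² - 3*1/19) + 35507)*20529 = (√(80 + 1/361 - 3/19) + 35507)*20529 = (√(28824/361) + 35507)*20529 = (2*√7206/19 + 35507)*20529 = (35507 + 2*√7206/19)*20529 = 728923203 + 41058*√7206/19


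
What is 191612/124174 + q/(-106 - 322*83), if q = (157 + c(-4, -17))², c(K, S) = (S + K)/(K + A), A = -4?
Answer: 63275590465/106618776576 ≈ 0.59348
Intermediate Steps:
c(K, S) = (K + S)/(-4 + K) (c(K, S) = (S + K)/(K - 4) = (K + S)/(-4 + K))
q = 1630729/64 (q = (157 + (-4 - 17)/(-4 - 4))² = (157 - 21/(-8))² = (157 - ⅛*(-21))² = (157 + 21/8)² = (1277/8)² = 1630729/64 ≈ 25480.)
191612/124174 + q/(-106 - 322*83) = 191612/124174 + 1630729/(64*(-106 - 322*83)) = 191612*(1/124174) + 1630729/(64*(-106 - 26726)) = 95806/62087 + (1630729/64)/(-26832) = 95806/62087 + (1630729/64)*(-1/26832) = 95806/62087 - 1630729/1717248 = 63275590465/106618776576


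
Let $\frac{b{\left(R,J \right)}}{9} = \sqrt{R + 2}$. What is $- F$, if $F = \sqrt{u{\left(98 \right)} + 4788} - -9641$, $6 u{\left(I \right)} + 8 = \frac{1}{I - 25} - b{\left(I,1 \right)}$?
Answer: $-9641 - \frac{\sqrt{915416058}}{438} \approx -9710.1$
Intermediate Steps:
$b{\left(R,J \right)} = 9 \sqrt{2 + R}$ ($b{\left(R,J \right)} = 9 \sqrt{R + 2} = 9 \sqrt{2 + R}$)
$u{\left(I \right)} = - \frac{4}{3} - \frac{3 \sqrt{2 + I}}{2} + \frac{1}{6 \left(-25 + I\right)}$ ($u{\left(I \right)} = - \frac{4}{3} + \frac{\frac{1}{I - 25} - 9 \sqrt{2 + I}}{6} = - \frac{4}{3} + \frac{\frac{1}{-25 + I} - 9 \sqrt{2 + I}}{6} = - \frac{4}{3} - \left(- \frac{1}{6 \left(-25 + I\right)} + \frac{3 \sqrt{2 + I}}{2}\right) = - \frac{4}{3} - \frac{3 \sqrt{2 + I}}{2} + \frac{1}{6 \left(-25 + I\right)}$)
$F = 9641 + \frac{\sqrt{915416058}}{438}$ ($F = \sqrt{\frac{201 - 784 + 225 \sqrt{2 + 98} - 882 \sqrt{2 + 98}}{6 \left(-25 + 98\right)} + 4788} - -9641 = \sqrt{\frac{201 - 784 + 225 \sqrt{100} - 882 \sqrt{100}}{6 \cdot 73} + 4788} + 9641 = \sqrt{\frac{1}{6} \cdot \frac{1}{73} \left(201 - 784 + 225 \cdot 10 - 882 \cdot 10\right) + 4788} + 9641 = \sqrt{\frac{1}{6} \cdot \frac{1}{73} \left(201 - 784 + 2250 - 8820\right) + 4788} + 9641 = \sqrt{\frac{1}{6} \cdot \frac{1}{73} \left(-7153\right) + 4788} + 9641 = \sqrt{- \frac{7153}{438} + 4788} + 9641 = \sqrt{\frac{2089991}{438}} + 9641 = \frac{\sqrt{915416058}}{438} + 9641 = 9641 + \frac{\sqrt{915416058}}{438} \approx 9710.1$)
$- F = - (9641 + \frac{\sqrt{915416058}}{438}) = -9641 - \frac{\sqrt{915416058}}{438}$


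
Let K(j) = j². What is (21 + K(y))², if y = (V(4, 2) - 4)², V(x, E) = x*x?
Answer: 430853049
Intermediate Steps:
V(x, E) = x²
y = 144 (y = (4² - 4)² = (16 - 4)² = 12² = 144)
(21 + K(y))² = (21 + 144²)² = (21 + 20736)² = 20757² = 430853049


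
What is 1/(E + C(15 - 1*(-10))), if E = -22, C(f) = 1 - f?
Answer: -1/46 ≈ -0.021739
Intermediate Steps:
1/(E + C(15 - 1*(-10))) = 1/(-22 + (1 - (15 - 1*(-10)))) = 1/(-22 + (1 - (15 + 10))) = 1/(-22 + (1 - 1*25)) = 1/(-22 + (1 - 25)) = 1/(-22 - 24) = 1/(-46) = -1/46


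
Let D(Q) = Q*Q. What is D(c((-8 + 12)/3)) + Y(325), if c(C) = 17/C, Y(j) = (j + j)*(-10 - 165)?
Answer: -1817399/16 ≈ -1.1359e+5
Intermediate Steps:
Y(j) = -350*j (Y(j) = (2*j)*(-175) = -350*j)
D(Q) = Q²
D(c((-8 + 12)/3)) + Y(325) = (17/(((-8 + 12)/3)))² - 350*325 = (17/((4*(⅓))))² - 113750 = (17/(4/3))² - 113750 = (17*(¾))² - 113750 = (51/4)² - 113750 = 2601/16 - 113750 = -1817399/16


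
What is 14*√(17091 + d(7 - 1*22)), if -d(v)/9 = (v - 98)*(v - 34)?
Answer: 42*I*√3638 ≈ 2533.3*I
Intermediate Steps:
d(v) = -9*(-98 + v)*(-34 + v) (d(v) = -9*(v - 98)*(v - 34) = -9*(-98 + v)*(-34 + v))
14*√(17091 + d(7 - 1*22)) = 14*√(17091 + (-29988 - 9*(7 - 1*22)² + 1188*(7 - 1*22))) = 14*√(17091 + (-29988 - 9*(7 - 22)² + 1188*(7 - 22))) = 14*√(17091 + (-29988 - 9*(-15)² + 1188*(-15))) = 14*√(17091 + (-29988 - 9*225 - 17820)) = 14*√(17091 + (-29988 - 2025 - 17820)) = 14*√(17091 - 49833) = 14*√(-32742) = 14*(3*I*√3638) = 42*I*√3638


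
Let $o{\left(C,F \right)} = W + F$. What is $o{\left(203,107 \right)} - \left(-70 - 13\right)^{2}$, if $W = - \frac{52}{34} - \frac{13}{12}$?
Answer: $- \frac{1384061}{204} \approx -6784.6$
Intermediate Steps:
$W = - \frac{533}{204}$ ($W = \left(-52\right) \frac{1}{34} - \frac{13}{12} = - \frac{26}{17} - \frac{13}{12} = - \frac{533}{204} \approx -2.6127$)
$o{\left(C,F \right)} = - \frac{533}{204} + F$
$o{\left(203,107 \right)} - \left(-70 - 13\right)^{2} = \left(- \frac{533}{204} + 107\right) - \left(-70 - 13\right)^{2} = \frac{21295}{204} - \left(-83\right)^{2} = \frac{21295}{204} - 6889 = - \frac{1384061}{204}$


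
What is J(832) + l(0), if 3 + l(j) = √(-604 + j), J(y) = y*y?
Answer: 692221 + 2*I*√151 ≈ 6.9222e+5 + 24.576*I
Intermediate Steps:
J(y) = y²
l(j) = -3 + √(-604 + j)
J(832) + l(0) = 832² + (-3 + √(-604 + 0)) = 692224 + (-3 + √(-604)) = 692224 + (-3 + 2*I*√151) = 692221 + 2*I*√151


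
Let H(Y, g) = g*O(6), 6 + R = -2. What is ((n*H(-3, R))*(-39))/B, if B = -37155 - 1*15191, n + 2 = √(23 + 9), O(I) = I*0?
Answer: 0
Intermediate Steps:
R = -8 (R = -6 - 2 = -8)
O(I) = 0
H(Y, g) = 0 (H(Y, g) = g*0 = 0)
n = -2 + 4*√2 (n = -2 + √(23 + 9) = -2 + √32 = -2 + 4*√2 ≈ 3.6569)
B = -52346 (B = -37155 - 15191 = -52346)
((n*H(-3, R))*(-39))/B = (((-2 + 4*√2)*0)*(-39))/(-52346) = (0*(-39))*(-1/52346) = 0*(-1/52346) = 0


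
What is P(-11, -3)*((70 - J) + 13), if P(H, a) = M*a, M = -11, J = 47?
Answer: 1188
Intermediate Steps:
P(H, a) = -11*a
P(-11, -3)*((70 - J) + 13) = (-11*(-3))*((70 - 1*47) + 13) = 33*((70 - 47) + 13) = 33*(23 + 13) = 33*36 = 1188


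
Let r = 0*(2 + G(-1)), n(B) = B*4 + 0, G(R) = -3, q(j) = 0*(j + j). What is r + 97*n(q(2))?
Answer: 0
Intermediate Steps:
q(j) = 0 (q(j) = 0*(2*j) = 0)
n(B) = 4*B (n(B) = 4*B + 0 = 4*B)
r = 0 (r = 0*(2 - 3) = 0*(-1) = 0)
r + 97*n(q(2)) = 0 + 97*(4*0) = 0 + 97*0 = 0 + 0 = 0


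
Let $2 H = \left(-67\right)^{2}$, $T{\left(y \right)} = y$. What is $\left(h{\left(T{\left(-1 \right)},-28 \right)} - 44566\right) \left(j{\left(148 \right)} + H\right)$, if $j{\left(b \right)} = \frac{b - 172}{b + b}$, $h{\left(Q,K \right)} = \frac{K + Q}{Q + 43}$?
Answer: $- \frac{310881812687}{3108} \approx -1.0003 \cdot 10^{8}$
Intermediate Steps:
$h{\left(Q,K \right)} = \frac{K + Q}{43 + Q}$
$H = \frac{4489}{2}$ ($H = \frac{\left(-67\right)^{2}}{2} = \frac{1}{2} \cdot 4489 = \frac{4489}{2} \approx 2244.5$)
$j{\left(b \right)} = \frac{-172 + b}{2 b}$
$\left(h{\left(T{\left(-1 \right)},-28 \right)} - 44566\right) \left(j{\left(148 \right)} + H\right) = \left(\frac{-28 - 1}{43 - 1} - 44566\right) \left(\frac{-172 + 148}{2 \cdot 148} + \frac{4489}{2}\right) = \left(\frac{1}{42} \left(-29\right) - 44566\right) \left(\frac{1}{2} \cdot \frac{1}{148} \left(-24\right) + \frac{4489}{2}\right) = \left(\frac{1}{42} \left(-29\right) - 44566\right) \left(- \frac{3}{37} + \frac{4489}{2}\right) = \left(- \frac{29}{42} - 44566\right) \frac{166087}{74} = \left(- \frac{1871801}{42}\right) \frac{166087}{74} = - \frac{310881812687}{3108}$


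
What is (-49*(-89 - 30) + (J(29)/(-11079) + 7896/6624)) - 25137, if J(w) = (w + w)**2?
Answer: -19677082499/1019268 ≈ -19305.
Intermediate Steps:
J(w) = 4*w**2 (J(w) = (2*w)**2 = 4*w**2)
(-49*(-89 - 30) + (J(29)/(-11079) + 7896/6624)) - 25137 = (-49*(-89 - 30) + ((4*29**2)/(-11079) + 7896/6624)) - 25137 = (-49*(-119) + ((4*841)*(-1/11079) + 7896*(1/6624))) - 25137 = (5831 + (3364*(-1/11079) + 329/276)) - 25137 = (5831 + (-3364/11079 + 329/276)) - 25137 = (5831 + 905509/1019268) - 25137 = 5944257217/1019268 - 25137 = -19677082499/1019268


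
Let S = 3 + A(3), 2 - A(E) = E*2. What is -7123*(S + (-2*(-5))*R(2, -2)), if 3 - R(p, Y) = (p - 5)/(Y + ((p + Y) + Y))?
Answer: -306289/2 ≈ -1.5314e+5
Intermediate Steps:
A(E) = 2 - 2*E (A(E) = 2 - E*2 = 2 - 2*E)
R(p, Y) = 3 - (-5 + p)/(p + 3*Y) (R(p, Y) = 3 - (p - 5)/(Y + ((p + Y) + Y)) = 3 - (-5 + p)/(Y + ((Y + p) + Y)) = 3 - (-5 + p)/(Y + (p + 2*Y)) = 3 - (-5 + p)/(p + 3*Y))
S = -1 (S = 3 + (2 - 2*3) = 3 + (2 - 6) = 3 - 4 = -1)
-7123*(S + (-2*(-5))*R(2, -2)) = -7123*(-1 + (-2*(-5))*((5 + 2*2 + 9*(-2))/(2 + 3*(-2)))) = -7123*(-1 + 10*((5 + 4 - 18)/(2 - 6))) = -7123*(-1 + 10*(-9/(-4))) = -7123*(-1 + 10*(-¼*(-9))) = -7123*(-1 + 10*(9/4)) = -7123*(-1 + 45/2) = -7123*43/2 = -306289/2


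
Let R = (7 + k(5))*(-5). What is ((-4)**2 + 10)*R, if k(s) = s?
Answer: -1560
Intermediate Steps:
R = -60 (R = (7 + 5)*(-5) = 12*(-5) = -60)
((-4)**2 + 10)*R = ((-4)**2 + 10)*(-60) = (16 + 10)*(-60) = 26*(-60) = -1560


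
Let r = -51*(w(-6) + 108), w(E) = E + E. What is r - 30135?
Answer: -35031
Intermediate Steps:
w(E) = 2*E
r = -4896 (r = -51*(2*(-6) + 108) = -51*(-12 + 108) = -51*96 = -4896)
r - 30135 = -4896 - 30135 = -35031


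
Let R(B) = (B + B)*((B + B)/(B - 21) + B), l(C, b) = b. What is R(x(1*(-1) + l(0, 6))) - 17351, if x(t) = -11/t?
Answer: -12573062/725 ≈ -17342.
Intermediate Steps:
R(B) = 2*B*(B + 2*B/(-21 + B)) (R(B) = (2*B)*((2*B)/(-21 + B) + B) = (2*B)*(2*B/(-21 + B) + B) = (2*B)*(B + 2*B/(-21 + B)) = 2*B*(B + 2*B/(-21 + B)))
R(x(1*(-1) + l(0, 6))) - 17351 = 2*(-11/(1*(-1) + 6))**2*(-19 - 11/(1*(-1) + 6))/(-21 - 11/(1*(-1) + 6)) - 17351 = 2*(-11/(-1 + 6))**2*(-19 - 11/(-1 + 6))/(-21 - 11/(-1 + 6)) - 17351 = 2*(-11/5)**2*(-19 - 11/5)/(-21 - 11/5) - 17351 = 2*(121/25)*(-106/5)/(-116/5) - 17351 = 2*(121/25)*(-5/116)*(-106/5) - 17351 = 6413/725 - 17351 = -12573062/725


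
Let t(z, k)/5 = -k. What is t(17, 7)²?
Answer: 1225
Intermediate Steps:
t(z, k) = -5*k (t(z, k) = 5*(-k) = -5*k)
t(17, 7)² = (-5*7)² = (-35)² = 1225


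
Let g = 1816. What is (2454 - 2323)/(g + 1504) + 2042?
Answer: 6779571/3320 ≈ 2042.0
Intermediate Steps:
(2454 - 2323)/(g + 1504) + 2042 = (2454 - 2323)/(1816 + 1504) + 2042 = 131/3320 + 2042 = 6779571/3320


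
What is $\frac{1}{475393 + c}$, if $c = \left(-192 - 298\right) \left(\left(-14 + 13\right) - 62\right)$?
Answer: $\frac{1}{506263} \approx 1.9753 \cdot 10^{-6}$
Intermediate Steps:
$c = 30870$ ($c = - 490 \left(-1 - 62\right) = \left(-490\right) \left(-63\right) = 30870$)
$\frac{1}{475393 + c} = \frac{1}{475393 + 30870} = \frac{1}{506263}$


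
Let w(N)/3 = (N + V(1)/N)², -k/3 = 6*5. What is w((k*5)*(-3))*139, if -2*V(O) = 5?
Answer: 73870096338139/97200 ≈ 7.5998e+8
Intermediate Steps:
V(O) = -5/2 (V(O) = -½*5 = -5/2)
k = -90 (k = -18*5 = -3*30 = -90)
w(N) = 3*(N - 5/(2*N))²
w((k*5)*(-3))*139 = (3*(-5 + 2*(-90*5*(-3))²)²/(4*(-90*5*(-3))²))*139 = (3*(-5 + 2*(-450*(-3))²)²/(4*(-450*(-3))²))*139 = ((¾)*(-5 + 2*1350²)²/1350²)*139 = ((¾)*(1/1822500)*(-5 + 2*1822500)²)*139 = ((¾)*(1/1822500)*(-5 + 3645000)²)*139 = ((¾)*(1/1822500)*3644995²)*139 = ((¾)*(1/1822500)*13285988550025)*139 = (531439542001/97200)*139 = 73870096338139/97200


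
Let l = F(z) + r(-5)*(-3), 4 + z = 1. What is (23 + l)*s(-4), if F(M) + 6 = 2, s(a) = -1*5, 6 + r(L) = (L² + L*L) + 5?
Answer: 640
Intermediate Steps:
z = -3 (z = -4 + 1 = -3)
r(L) = -1 + 2*L² (r(L) = -6 + ((L² + L*L) + 5) = -6 + ((L² + L²) + 5) = -6 + (2*L² + 5) = -6 + (5 + 2*L²) = -1 + 2*L²)
s(a) = -5
F(M) = -4 (F(M) = -6 + 2 = -4)
l = -151 (l = -4 + (-1 + 2*(-5)²)*(-3) = -4 + (-1 + 2*25)*(-3) = -4 + (-1 + 50)*(-3) = -4 + 49*(-3) = -4 - 147 = -151)
(23 + l)*s(-4) = (23 - 151)*(-5) = -128*(-5) = 640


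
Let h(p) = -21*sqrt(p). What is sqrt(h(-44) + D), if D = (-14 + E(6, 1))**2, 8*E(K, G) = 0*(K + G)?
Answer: sqrt(196 - 42*I*sqrt(11)) ≈ 14.773 - 4.7148*I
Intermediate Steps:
E(K, G) = 0 (E(K, G) = (0*(K + G))/8 = (0*(G + K))/8 = (1/8)*0 = 0)
D = 196 (D = (-14 + 0)**2 = (-14)**2 = 196)
sqrt(h(-44) + D) = sqrt(-42*I*sqrt(11) + 196) = sqrt(196 - 42*I*sqrt(11))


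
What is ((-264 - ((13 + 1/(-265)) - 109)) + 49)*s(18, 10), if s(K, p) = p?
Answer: -63068/53 ≈ -1190.0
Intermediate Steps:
((-264 - ((13 + 1/(-265)) - 109)) + 49)*s(18, 10) = ((-264 - ((13 + 1/(-265)) - 109)) + 49)*10 = ((-264 - ((13 - 1/265) - 109)) + 49)*10 = ((-264 - (3444/265 - 109)) + 49)*10 = ((-264 - 1*(-25441/265)) + 49)*10 = ((-264 + 25441/265) + 49)*10 = (-44519/265 + 49)*10 = -31534/265*10 = -63068/53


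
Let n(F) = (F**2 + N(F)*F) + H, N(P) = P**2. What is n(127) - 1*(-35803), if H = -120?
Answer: 2100195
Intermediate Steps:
n(F) = -120 + F**2 + F**3 (n(F) = (F**2 + F**2*F) - 120 = (F**2 + F**3) - 120 = -120 + F**2 + F**3)
n(127) - 1*(-35803) = (-120 + 127**2 + 127**3) - 1*(-35803) = (-120 + 16129 + 2048383) + 35803 = 2064392 + 35803 = 2100195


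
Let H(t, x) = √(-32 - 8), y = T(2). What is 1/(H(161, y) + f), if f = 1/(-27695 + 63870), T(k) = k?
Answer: 36175/52345225001 - 2617261250*I*√10/52345225001 ≈ 6.9109e-7 - 0.15811*I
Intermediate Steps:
y = 2
H(t, x) = 2*I*√10 (H(t, x) = √(-40) = 2*I*√10)
f = 1/36175 ≈ 2.7643e-5
1/(H(161, y) + f) = 1/(2*I*√10 + 1/36175) = 1/(1/36175 + 2*I*√10)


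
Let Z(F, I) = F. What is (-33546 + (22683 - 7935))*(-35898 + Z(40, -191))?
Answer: 674058684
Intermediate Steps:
(-33546 + (22683 - 7935))*(-35898 + Z(40, -191)) = (-33546 + (22683 - 7935))*(-35898 + 40) = (-33546 + 14748)*(-35858) = -18798*(-35858) = 674058684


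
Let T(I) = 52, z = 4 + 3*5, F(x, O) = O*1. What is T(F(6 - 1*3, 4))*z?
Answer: 988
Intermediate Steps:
F(x, O) = O
z = 19 (z = 4 + 15 = 19)
T(F(6 - 1*3, 4))*z = 52*19 = 988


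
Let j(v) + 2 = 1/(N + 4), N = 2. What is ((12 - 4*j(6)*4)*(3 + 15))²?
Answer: 553536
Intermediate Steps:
j(v) = -11/6 (j(v) = -2 + 1/(2 + 4) = -2 + 1/6 = -2 + ⅙ = -11/6)
((12 - 4*j(6)*4)*(3 + 15))² = ((12 - 4*(-11/6)*4)*(3 + 15))² = ((12 + (22/3)*4)*18)² = ((12 + 88/3)*18)² = ((124/3)*18)² = 744² = 553536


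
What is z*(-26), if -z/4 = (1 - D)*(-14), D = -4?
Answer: -7280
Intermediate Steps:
z = 280 (z = -4*(1 - 1*(-4))*(-14) = -4*(1 + 4)*(-14) = -20*(-14) = -4*(-70) = 280)
z*(-26) = 280*(-26) = -7280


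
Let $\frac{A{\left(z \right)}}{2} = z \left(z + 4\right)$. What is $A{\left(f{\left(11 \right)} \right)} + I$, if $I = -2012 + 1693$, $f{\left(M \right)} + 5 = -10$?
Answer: $11$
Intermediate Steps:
$f{\left(M \right)} = -15$ ($f{\left(M \right)} = -5 - 10 = -15$)
$A{\left(z \right)} = 2 z \left(4 + z\right)$ ($A{\left(z \right)} = 2 z \left(z + 4\right) = 2 z \left(4 + z\right)$)
$I = -319$
$A{\left(f{\left(11 \right)} \right)} + I = 2 \left(-15\right) \left(4 - 15\right) - 319 = 2 \left(-15\right) \left(-11\right) - 319 = 330 - 319 = 11$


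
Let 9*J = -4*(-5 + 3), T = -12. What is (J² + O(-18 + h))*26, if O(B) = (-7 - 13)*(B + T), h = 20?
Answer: 422864/81 ≈ 5220.5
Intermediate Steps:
J = 8/9 (J = (-4*(-5 + 3))/9 = (-4*(-2))/9 = (⅑)*8 = 8/9 ≈ 0.88889)
O(B) = 240 - 20*B (O(B) = (-7 - 13)*(B - 12) = -20*(-12 + B) = 240 - 20*B)
(J² + O(-18 + h))*26 = ((8/9)² + (240 - 20*(-18 + 20)))*26 = (64/81 + (240 - 20*2))*26 = (64/81 + (240 - 40))*26 = (64/81 + 200)*26 = (16264/81)*26 = 422864/81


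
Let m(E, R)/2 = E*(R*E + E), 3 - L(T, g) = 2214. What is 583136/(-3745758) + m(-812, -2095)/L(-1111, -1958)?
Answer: 1723880442915280/1380311823 ≈ 1.2489e+6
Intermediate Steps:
L(T, g) = -2211 (L(T, g) = 3 - 1*2214 = 3 - 2214 = -2211)
m(E, R) = 2*E*(E + E*R) (m(E, R) = 2*(E*(R*E + E)) = 2*(E*(E*R + E)) = 2*(E*(E + E*R)) = 2*E*(E + E*R))
583136/(-3745758) + m(-812, -2095)/L(-1111, -1958) = 583136/(-3745758) + (2*(-812)²*(1 - 2095))/(-2211) = 583136*(-1/3745758) + (2*659344*(-2094))*(-1/2211) = -291568/1872879 - 2761332672*(-1/2211) = -291568/1872879 + 920444224/737 = 1723880442915280/1380311823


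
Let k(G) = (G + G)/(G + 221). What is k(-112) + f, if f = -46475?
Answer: -5065999/109 ≈ -46477.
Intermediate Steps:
k(G) = 2*G/(221 + G) (k(G) = (2*G)/(221 + G) = 2*G/(221 + G))
k(-112) + f = 2*(-112)/(221 - 112) - 46475 = 2*(-112)/109 - 46475 = 2*(-112)*(1/109) - 46475 = -224/109 - 46475 = -5065999/109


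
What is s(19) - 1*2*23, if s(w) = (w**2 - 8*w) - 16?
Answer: 147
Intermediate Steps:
s(w) = -16 + w**2 - 8*w
s(19) - 1*2*23 = (-16 + 19**2 - 8*19) - 1*2*23 = (-16 + 361 - 152) - 2*23 = 193 - 46 = 147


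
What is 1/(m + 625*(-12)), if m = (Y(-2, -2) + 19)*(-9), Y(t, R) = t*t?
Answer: -1/7707 ≈ -0.00012975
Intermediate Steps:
Y(t, R) = t**2
m = -207 (m = ((-2)**2 + 19)*(-9) = (4 + 19)*(-9) = 23*(-9) = -207)
1/(m + 625*(-12)) = 1/(-207 + 625*(-12)) = 1/(-207 - 7500) = 1/(-7707) = -1/7707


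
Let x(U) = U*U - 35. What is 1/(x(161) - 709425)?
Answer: -1/683539 ≈ -1.4630e-6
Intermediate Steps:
x(U) = -35 + U² (x(U) = U² - 35 = -35 + U²)
1/(x(161) - 709425) = 1/((-35 + 161²) - 709425) = 1/((-35 + 25921) - 709425) = 1/(25886 - 709425) = 1/(-683539) = -1/683539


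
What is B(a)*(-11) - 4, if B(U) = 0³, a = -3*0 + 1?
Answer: -4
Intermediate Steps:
a = 1 (a = 0 + 1 = 1)
B(U) = 0
B(a)*(-11) - 4 = 0*(-11) - 4 = 0 - 4 = -4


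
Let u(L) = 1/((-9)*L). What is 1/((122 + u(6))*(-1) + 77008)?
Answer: 54/4151845 ≈ 1.3006e-5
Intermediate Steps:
u(L) = -1/(9*L)
1/((122 + u(6))*(-1) + 77008) = 1/((122 - ⅑/6)*(-1) + 77008) = 1/((122 - ⅑*⅙)*(-1) + 77008) = 1/((122 - 1/54)*(-1) + 77008) = 1/((6587/54)*(-1) + 77008) = 1/(-6587/54 + 77008) = 1/(4151845/54) = 54/4151845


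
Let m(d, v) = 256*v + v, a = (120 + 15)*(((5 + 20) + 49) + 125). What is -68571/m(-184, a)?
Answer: -7619/767145 ≈ -0.0099316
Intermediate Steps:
a = 26865 (a = 135*((25 + 49) + 125) = 135*(74 + 125) = 135*199 = 26865)
m(d, v) = 257*v
-68571/m(-184, a) = -68571/(257*26865) = -68571/6904305 = -68571*1/6904305 = -7619/767145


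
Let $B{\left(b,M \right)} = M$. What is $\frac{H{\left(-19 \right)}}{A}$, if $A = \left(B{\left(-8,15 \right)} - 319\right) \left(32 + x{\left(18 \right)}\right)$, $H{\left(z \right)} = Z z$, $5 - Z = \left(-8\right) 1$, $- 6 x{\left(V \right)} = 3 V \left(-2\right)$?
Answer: $\frac{13}{800} \approx 0.01625$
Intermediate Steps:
$x{\left(V \right)} = V$ ($x{\left(V \right)} = - \frac{3 V \left(-2\right)}{6} = - \frac{\left(-6\right) V}{6} = V$)
$Z = 13$ ($Z = 5 - \left(-8\right) 1 = 5 - -8 = 5 + 8 = 13$)
$H{\left(z \right)} = 13 z$
$A = -15200$ ($A = \left(15 - 319\right) \left(32 + 18\right) = \left(-304\right) 50 = -15200$)
$\frac{H{\left(-19 \right)}}{A} = \frac{13 \left(-19\right)}{-15200} = \left(-247\right) \left(- \frac{1}{15200}\right) = \frac{13}{800}$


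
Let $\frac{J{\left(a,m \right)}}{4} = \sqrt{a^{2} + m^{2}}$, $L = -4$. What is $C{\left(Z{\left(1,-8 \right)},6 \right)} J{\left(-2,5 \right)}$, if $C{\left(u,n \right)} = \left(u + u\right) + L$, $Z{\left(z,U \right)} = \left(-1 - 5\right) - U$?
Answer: $0$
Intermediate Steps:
$J{\left(a,m \right)} = 4 \sqrt{a^{2} + m^{2}}$
$Z{\left(z,U \right)} = -6 - U$ ($Z{\left(z,U \right)} = \left(-1 - 5\right) - U = -6 - U$)
$C{\left(u,n \right)} = -4 + 2 u$ ($C{\left(u,n \right)} = \left(u + u\right) - 4 = 2 u - 4 = -4 + 2 u$)
$C{\left(Z{\left(1,-8 \right)},6 \right)} J{\left(-2,5 \right)} = \left(-4 + 2 \left(-6 - -8\right)\right) 4 \sqrt{\left(-2\right)^{2} + 5^{2}} = \left(-4 + 2 \left(-6 + 8\right)\right) 4 \sqrt{4 + 25} = \left(-4 + 2 \cdot 2\right) 4 \sqrt{29} = \left(-4 + 4\right) 4 \sqrt{29} = 0 \cdot 4 \sqrt{29} = 0$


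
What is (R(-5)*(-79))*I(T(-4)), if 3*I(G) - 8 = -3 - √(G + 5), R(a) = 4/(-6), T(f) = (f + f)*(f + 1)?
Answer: 790/9 - 158*√29/9 ≈ -6.7618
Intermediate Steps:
T(f) = 2*f*(1 + f) (T(f) = (2*f)*(1 + f) = 2*f*(1 + f))
R(a) = -⅔ (R(a) = 4*(-⅙) = -⅔)
I(G) = 5/3 - √(5 + G)/3 (I(G) = 8/3 + (-3 - √(G + 5))/3 = 8/3 + (-3 - √(5 + G))/3 = 8/3 + (-1 - √(5 + G)/3) = 5/3 - √(5 + G)/3)
(R(-5)*(-79))*I(T(-4)) = (-⅔*(-79))*(5/3 - √(5 + 2*(-4)*(1 - 4))/3) = 158*(5/3 - √(5 + 2*(-4)*(-3))/3)/3 = 158*(5/3 - √(5 + 24)/3)/3 = 158*(5/3 - √29/3)/3 = 790/9 - 158*√29/9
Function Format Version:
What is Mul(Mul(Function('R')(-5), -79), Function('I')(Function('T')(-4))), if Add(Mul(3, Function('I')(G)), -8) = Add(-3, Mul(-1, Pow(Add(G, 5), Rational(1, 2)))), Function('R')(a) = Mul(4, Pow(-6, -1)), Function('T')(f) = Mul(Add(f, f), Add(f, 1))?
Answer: Add(Rational(790, 9), Mul(Rational(-158, 9), Pow(29, Rational(1, 2)))) ≈ -6.7618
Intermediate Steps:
Function('T')(f) = Mul(2, f, Add(1, f)) (Function('T')(f) = Mul(Mul(2, f), Add(1, f)) = Mul(2, f, Add(1, f)))
Function('R')(a) = Rational(-2, 3) (Function('R')(a) = Mul(4, Rational(-1, 6)) = Rational(-2, 3))
Function('I')(G) = Add(Rational(5, 3), Mul(Rational(-1, 3), Pow(Add(5, G), Rational(1, 2)))) (Function('I')(G) = Add(Rational(8, 3), Mul(Rational(1, 3), Add(-3, Mul(-1, Pow(Add(G, 5), Rational(1, 2)))))) = Add(Rational(8, 3), Mul(Rational(1, 3), Add(-3, Mul(-1, Pow(Add(5, G), Rational(1, 2)))))) = Add(Rational(8, 3), Add(-1, Mul(Rational(-1, 3), Pow(Add(5, G), Rational(1, 2))))) = Add(Rational(5, 3), Mul(Rational(-1, 3), Pow(Add(5, G), Rational(1, 2)))))
Mul(Mul(Function('R')(-5), -79), Function('I')(Function('T')(-4))) = Mul(Mul(Rational(-2, 3), -79), Add(Rational(5, 3), Mul(Rational(-1, 3), Pow(Add(5, Mul(2, -4, Add(1, -4))), Rational(1, 2))))) = Mul(Rational(158, 3), Add(Rational(5, 3), Mul(Rational(-1, 3), Pow(Add(5, Mul(2, -4, -3)), Rational(1, 2))))) = Mul(Rational(158, 3), Add(Rational(5, 3), Mul(Rational(-1, 3), Pow(Add(5, 24), Rational(1, 2))))) = Mul(Rational(158, 3), Add(Rational(5, 3), Mul(Rational(-1, 3), Pow(29, Rational(1, 2))))) = Add(Rational(790, 9), Mul(Rational(-158, 9), Pow(29, Rational(1, 2))))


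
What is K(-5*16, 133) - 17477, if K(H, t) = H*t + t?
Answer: -27984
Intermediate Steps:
K(H, t) = t + H*t
K(-5*16, 133) - 17477 = 133*(1 - 5*16) - 17477 = 133*(1 - 80) - 17477 = 133*(-79) - 17477 = -10507 - 17477 = -27984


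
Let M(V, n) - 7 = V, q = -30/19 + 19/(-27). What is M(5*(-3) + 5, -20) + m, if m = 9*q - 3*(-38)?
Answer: 5156/57 ≈ 90.456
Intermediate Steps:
q = -1171/513 (q = -30*1/19 + 19*(-1/27) = -30/19 - 19/27 = -1171/513 ≈ -2.2826)
M(V, n) = 7 + V
m = 5327/57 (m = 9*(-1171/513) - 3*(-38) = -1171/57 + 114 = 5327/57 ≈ 93.456)
M(5*(-3) + 5, -20) + m = (7 + (5*(-3) + 5)) + 5327/57 = (7 + (-15 + 5)) + 5327/57 = (7 - 10) + 5327/57 = -3 + 5327/57 = 5156/57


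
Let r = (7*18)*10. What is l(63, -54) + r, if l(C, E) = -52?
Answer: 1208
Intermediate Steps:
r = 1260 (r = 126*10 = 1260)
l(63, -54) + r = -52 + 1260 = 1208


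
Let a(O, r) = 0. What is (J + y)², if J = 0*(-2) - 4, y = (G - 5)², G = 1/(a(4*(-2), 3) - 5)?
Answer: 331776/625 ≈ 530.84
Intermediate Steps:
G = -⅕ (G = 1/(0 - 5) = 1/(-5) = -⅕ ≈ -0.20000)
y = 676/25 (y = (-⅕ - 5)² = (-26/5)² = 676/25 ≈ 27.040)
J = -4 (J = 0 - 4 = -4)
(J + y)² = (-4 + 676/25)² = (576/25)² = 331776/625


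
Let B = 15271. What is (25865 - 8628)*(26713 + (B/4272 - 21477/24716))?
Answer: 12155638383711229/26396688 ≈ 4.6050e+8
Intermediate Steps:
(25865 - 8628)*(26713 + (B/4272 - 21477/24716)) = (25865 - 8628)*(26713 + (15271/4272 - 21477/24716)) = 17237*(26713 + (15271*(1/4272) - 21477*1/24716)) = 17237*(26713 + (15271/4272 - 21477/24716)) = 17237*(26713 + 71422073/26396688) = 17237*(705206148617/26396688) = 12155638383711229/26396688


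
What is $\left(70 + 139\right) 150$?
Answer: $31350$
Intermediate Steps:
$\left(70 + 139\right) 150 = 209 \cdot 150 = 31350$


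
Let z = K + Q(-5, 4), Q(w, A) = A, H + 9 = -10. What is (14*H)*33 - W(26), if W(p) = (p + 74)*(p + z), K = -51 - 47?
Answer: -1978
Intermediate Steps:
H = -19 (H = -9 - 10 = -19)
K = -98
z = -94 (z = -98 + 4 = -94)
W(p) = (-94 + p)*(74 + p) (W(p) = (p + 74)*(p - 94) = (74 + p)*(-94 + p) = (-94 + p)*(74 + p))
(14*H)*33 - W(26) = (14*(-19))*33 - (-6956 + 26**2 - 20*26) = -266*33 - (-6956 + 676 - 520) = -8778 - 1*(-6800) = -8778 + 6800 = -1978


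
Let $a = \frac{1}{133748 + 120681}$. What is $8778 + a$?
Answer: $\frac{2233377763}{254429} \approx 8778.0$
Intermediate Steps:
$a = \frac{1}{254429} \approx 3.9304 \cdot 10^{-6}$
$8778 + a = 8778 + \frac{1}{254429} = \frac{2233377763}{254429}$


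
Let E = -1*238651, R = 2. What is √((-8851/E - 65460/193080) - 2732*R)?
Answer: 5*I*√128911979471575997746/767978918 ≈ 73.921*I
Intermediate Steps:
E = -238651
√((-8851/E - 65460/193080) - 2732*R) = √((-8851/(-238651) - 65460/193080) - 2732*2) = √((-8851*(-1/238651) - 65460*1/193080) - 5464) = √((8851/238651 - 1091/3218) - 5464) = √(-231885723/767978918 - 5464) = √(-4196468693675/767978918) = 5*I*√128911979471575997746/767978918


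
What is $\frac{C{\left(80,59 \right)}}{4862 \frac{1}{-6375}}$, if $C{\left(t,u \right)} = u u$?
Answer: $- \frac{1305375}{286} \approx -4564.3$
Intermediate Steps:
$C{\left(t,u \right)} = u^{2}$
$\frac{C{\left(80,59 \right)}}{4862 \frac{1}{-6375}} = \frac{59^{2}}{4862 \frac{1}{-6375}} = \frac{3481}{4862 \left(- \frac{1}{6375}\right)} = \frac{3481}{- \frac{286}{375}} = 3481 \left(- \frac{375}{286}\right) = - \frac{1305375}{286}$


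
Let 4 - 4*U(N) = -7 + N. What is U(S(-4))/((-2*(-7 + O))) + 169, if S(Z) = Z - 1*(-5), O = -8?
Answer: 2029/12 ≈ 169.08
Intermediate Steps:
S(Z) = 5 + Z (S(Z) = Z + 5 = 5 + Z)
U(N) = 11/4 - N/4 (U(N) = 1 - (-7 + N)/4 = 1 + (7/4 - N/4) = 11/4 - N/4)
U(S(-4))/((-2*(-7 + O))) + 169 = (11/4 - (5 - 4)/4)/((-2*(-7 - 8))) + 169 = (11/4 - ¼*1)/((-2*(-15))) + 169 = (11/4 - ¼)/30 + 169 = (5/2)*(1/30) + 169 = 1/12 + 169 = 2029/12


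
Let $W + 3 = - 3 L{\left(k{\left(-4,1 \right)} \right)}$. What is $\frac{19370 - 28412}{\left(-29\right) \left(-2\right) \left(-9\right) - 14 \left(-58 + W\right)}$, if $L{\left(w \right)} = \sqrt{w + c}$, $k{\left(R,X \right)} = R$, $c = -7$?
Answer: $- \frac{750486}{32407} + \frac{94941 i \sqrt{11}}{32407} \approx -23.158 + 9.7165 i$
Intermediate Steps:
$L{\left(w \right)} = \sqrt{-7 + w}$ ($L{\left(w \right)} = \sqrt{w - 7} = \sqrt{-7 + w}$)
$W = -3 - 3 i \sqrt{11}$ ($W = -3 - 3 \sqrt{-7 - 4} = -3 - 3 \sqrt{-11} = -3 - 3 i \sqrt{11} \approx -3.0 - 9.9499 i$)
$\frac{19370 - 28412}{\left(-29\right) \left(-2\right) \left(-9\right) - 14 \left(-58 + W\right)} = \frac{19370 - 28412}{\left(-29\right) \left(-2\right) \left(-9\right) - 14 \left(-58 - \left(3 + 3 i \sqrt{11}\right)\right)} = - \frac{9042}{58 \left(-9\right) - 14 \left(-61 - 3 i \sqrt{11}\right)} = - \frac{9042}{-522 + \left(854 + 42 i \sqrt{11}\right)} = - \frac{9042}{332 + 42 i \sqrt{11}}$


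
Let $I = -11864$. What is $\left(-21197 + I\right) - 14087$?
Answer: $-47148$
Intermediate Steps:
$\left(-21197 + I\right) - 14087 = \left(-21197 - 11864\right) - 14087 = -33061 - 14087 = -47148$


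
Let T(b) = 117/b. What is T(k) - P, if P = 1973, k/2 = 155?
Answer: -611513/310 ≈ -1972.6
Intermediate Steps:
k = 310 (k = 2*155 = 310)
T(k) - P = 117/310 - 1*1973 = 117*(1/310) - 1973 = 117/310 - 1973 = -611513/310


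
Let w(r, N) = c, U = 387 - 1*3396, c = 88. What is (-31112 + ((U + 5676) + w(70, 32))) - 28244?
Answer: -56601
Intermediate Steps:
U = -3009 (U = 387 - 3396 = -3009)
w(r, N) = 88
(-31112 + ((U + 5676) + w(70, 32))) - 28244 = (-31112 + ((-3009 + 5676) + 88)) - 28244 = (-31112 + (2667 + 88)) - 28244 = (-31112 + 2755) - 28244 = -28357 - 28244 = -56601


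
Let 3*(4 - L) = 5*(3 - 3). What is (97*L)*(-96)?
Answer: -37248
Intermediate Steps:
L = 4 (L = 4 - 5*(3 - 3)/3 = 4 - 5*0/3 = 4 - ⅓*0 = 4 + 0 = 4)
(97*L)*(-96) = (97*4)*(-96) = 388*(-96) = -37248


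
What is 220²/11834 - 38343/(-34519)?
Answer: 1062235331/204248923 ≈ 5.2007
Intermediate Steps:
220²/11834 - 38343/(-34519) = 48400*(1/11834) - 38343*(-1/34519) = 24200/5917 + 38343/34519 = 1062235331/204248923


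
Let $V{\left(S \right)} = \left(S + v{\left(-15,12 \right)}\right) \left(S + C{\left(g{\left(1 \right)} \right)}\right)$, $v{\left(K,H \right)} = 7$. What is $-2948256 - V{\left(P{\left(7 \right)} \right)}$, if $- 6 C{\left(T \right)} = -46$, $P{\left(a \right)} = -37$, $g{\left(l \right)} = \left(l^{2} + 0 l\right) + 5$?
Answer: $-2949136$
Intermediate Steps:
$g{\left(l \right)} = 5 + l^{2}$ ($g{\left(l \right)} = \left(l^{2} + 0\right) + 5 = l^{2} + 5 = 5 + l^{2}$)
$C{\left(T \right)} = \frac{23}{3}$ ($C{\left(T \right)} = \left(- \frac{1}{6}\right) \left(-46\right) = \frac{23}{3}$)
$V{\left(S \right)} = \left(7 + S\right) \left(\frac{23}{3} + S\right)$ ($V{\left(S \right)} = \left(S + 7\right) \left(S + \frac{23}{3}\right) = \left(7 + S\right) \left(\frac{23}{3} + S\right)$)
$-2948256 - V{\left(P{\left(7 \right)} \right)} = -2948256 - \left(\frac{161}{3} + \left(-37\right)^{2} + \frac{44}{3} \left(-37\right)\right) = -2948256 - \left(\frac{161}{3} + 1369 - \frac{1628}{3}\right) = -2948256 - 880 = -2949136$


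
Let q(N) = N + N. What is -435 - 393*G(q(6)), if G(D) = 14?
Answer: -5937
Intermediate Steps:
q(N) = 2*N
-435 - 393*G(q(6)) = -435 - 393*14 = -435 - 5502 = -5937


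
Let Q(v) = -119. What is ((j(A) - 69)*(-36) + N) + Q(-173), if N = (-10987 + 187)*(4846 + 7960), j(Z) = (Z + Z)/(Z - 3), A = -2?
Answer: -691512319/5 ≈ -1.3830e+8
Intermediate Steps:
j(Z) = 2*Z/(-3 + Z) (j(Z) = (2*Z)/(-3 + Z) = 2*Z/(-3 + Z))
N = -138304800 (N = -10800*12806 = -138304800)
((j(A) - 69)*(-36) + N) + Q(-173) = ((2*(-2)/(-3 - 2) - 69)*(-36) - 138304800) - 119 = ((2*(-2)/(-5) - 69)*(-36) - 138304800) - 119 = ((2*(-2)*(-⅕) - 69)*(-36) - 138304800) - 119 = ((⅘ - 69)*(-36) - 138304800) - 119 = (-341/5*(-36) - 138304800) - 119 = (12276/5 - 138304800) - 119 = -691511724/5 - 119 = -691512319/5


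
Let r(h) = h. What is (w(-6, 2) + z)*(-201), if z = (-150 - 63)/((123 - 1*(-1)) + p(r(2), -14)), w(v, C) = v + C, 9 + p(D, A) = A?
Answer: 124017/101 ≈ 1227.9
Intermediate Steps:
p(D, A) = -9 + A
w(v, C) = C + v
z = -213/101 (z = (-150 - 63)/((123 - 1*(-1)) + (-9 - 14)) = -213/((123 + 1) - 23) = -213/(124 - 23) = -213/101 ≈ -2.1089)
(w(-6, 2) + z)*(-201) = ((2 - 6) - 213/101)*(-201) = (-4 - 213/101)*(-201) = -617/101*(-201) = 124017/101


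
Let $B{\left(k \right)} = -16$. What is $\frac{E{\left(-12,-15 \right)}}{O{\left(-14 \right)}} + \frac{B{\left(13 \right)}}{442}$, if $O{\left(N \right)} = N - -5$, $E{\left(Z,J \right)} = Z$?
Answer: $\frac{860}{663} \approx 1.2971$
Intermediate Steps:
$O{\left(N \right)} = 5 + N$ ($O{\left(N \right)} = N + 5 = 5 + N$)
$\frac{E{\left(-12,-15 \right)}}{O{\left(-14 \right)}} + \frac{B{\left(13 \right)}}{442} = - \frac{12}{5 - 14} - \frac{16}{442} = - \frac{12}{-9} - \frac{8}{221} = \left(-12\right) \left(- \frac{1}{9}\right) - \frac{8}{221} = \frac{4}{3} - \frac{8}{221} = \frac{860}{663}$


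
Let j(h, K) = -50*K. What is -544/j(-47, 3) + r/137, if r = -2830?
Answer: -174986/10275 ≈ -17.030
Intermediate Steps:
-544/j(-47, 3) + r/137 = -544/((-50*3)) - 2830/137 = -544/(-150) - 2830*1/137 = -544*(-1/150) - 2830/137 = 272/75 - 2830/137 = -174986/10275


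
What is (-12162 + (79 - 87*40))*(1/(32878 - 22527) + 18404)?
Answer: -2964748465215/10351 ≈ -2.8642e+8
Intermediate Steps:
(-12162 + (79 - 87*40))*(1/(32878 - 22527) + 18404) = (-12162 + (79 - 3480))*(1/10351 + 18404) = (-12162 - 3401)*(1/10351 + 18404) = -15563*190499805/10351 = -2964748465215/10351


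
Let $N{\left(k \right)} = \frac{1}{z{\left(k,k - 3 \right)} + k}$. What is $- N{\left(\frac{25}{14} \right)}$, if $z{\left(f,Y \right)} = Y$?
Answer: $- \frac{7}{4} \approx -1.75$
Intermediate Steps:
$N{\left(k \right)} = \frac{1}{-3 + 2 k}$ ($N{\left(k \right)} = \frac{1}{\left(k - 3\right) + k} = \frac{1}{\left(-3 + k\right) + k} = \frac{1}{-3 + 2 k}$)
$- N{\left(\frac{25}{14} \right)} = - \frac{1}{-3 + 2 \cdot \frac{25}{14}} = - \frac{1}{-3 + \frac{25}{7}} = - \frac{1}{\frac{4}{7}} = \left(-1\right) \frac{7}{4} = - \frac{7}{4}$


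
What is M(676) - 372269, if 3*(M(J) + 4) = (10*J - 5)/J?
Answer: -754962889/2028 ≈ -3.7227e+5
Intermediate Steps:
M(J) = -4 + (-5 + 10*J)/(3*J) (M(J) = -4 + ((10*J - 5)/J)/3 = -4 + ((-5 + 10*J)/J)/3 = -4 + (-5 + 10*J)/(3*J))
M(676) - 372269 = (⅓)*(-5 - 2*676)/676 - 372269 = (⅓)*(1/676)*(-5 - 1352) - 372269 = (⅓)*(1/676)*(-1357) - 372269 = -1357/2028 - 372269 = -754962889/2028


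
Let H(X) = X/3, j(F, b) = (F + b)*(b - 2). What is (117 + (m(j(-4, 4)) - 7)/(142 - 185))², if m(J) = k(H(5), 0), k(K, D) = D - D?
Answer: 25381444/1849 ≈ 13727.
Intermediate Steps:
j(F, b) = (-2 + b)*(F + b) (j(F, b) = (F + b)*(-2 + b) = (-2 + b)*(F + b))
H(X) = X/3 (H(X) = X*(⅓) = X/3)
k(K, D) = 0
m(J) = 0
(117 + (m(j(-4, 4)) - 7)/(142 - 185))² = (117 + (0 - 7)/(142 - 185))² = (117 - 7/(-43))² = (117 - 7*(-1/43))² = (117 + 7/43)² = (5038/43)² = 25381444/1849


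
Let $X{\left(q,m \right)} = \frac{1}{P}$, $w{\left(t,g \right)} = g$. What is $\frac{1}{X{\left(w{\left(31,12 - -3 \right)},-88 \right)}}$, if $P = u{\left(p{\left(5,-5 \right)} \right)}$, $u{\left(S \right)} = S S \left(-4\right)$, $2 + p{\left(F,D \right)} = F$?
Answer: $-36$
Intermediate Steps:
$p{\left(F,D \right)} = -2 + F$
$u{\left(S \right)} = - 4 S^{2}$ ($u{\left(S \right)} = S^{2} \left(-4\right) = - 4 S^{2}$)
$P = -36$ ($P = - 4 \left(-2 + 5\right)^{2} = - 4 \cdot 3^{2} = \left(-4\right) 9 = -36$)
$X{\left(q,m \right)} = - \frac{1}{36}$ ($X{\left(q,m \right)} = \frac{1}{-36} = - \frac{1}{36}$)
$\frac{1}{X{\left(w{\left(31,12 - -3 \right)},-88 \right)}} = \frac{1}{- \frac{1}{36}} = -36$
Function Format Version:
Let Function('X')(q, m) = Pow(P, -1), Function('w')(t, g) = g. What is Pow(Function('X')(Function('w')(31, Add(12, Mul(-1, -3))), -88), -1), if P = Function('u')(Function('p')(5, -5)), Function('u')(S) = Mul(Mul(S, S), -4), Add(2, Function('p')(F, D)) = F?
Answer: -36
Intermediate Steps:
Function('p')(F, D) = Add(-2, F)
Function('u')(S) = Mul(-4, Pow(S, 2)) (Function('u')(S) = Mul(Pow(S, 2), -4) = Mul(-4, Pow(S, 2)))
P = -36 (P = Mul(-4, Pow(Add(-2, 5), 2)) = Mul(-4, Pow(3, 2)) = Mul(-4, 9) = -36)
Function('X')(q, m) = Rational(-1, 36) (Function('X')(q, m) = Pow(-36, -1) = Rational(-1, 36))
Pow(Function('X')(Function('w')(31, Add(12, Mul(-1, -3))), -88), -1) = Pow(Rational(-1, 36), -1) = -36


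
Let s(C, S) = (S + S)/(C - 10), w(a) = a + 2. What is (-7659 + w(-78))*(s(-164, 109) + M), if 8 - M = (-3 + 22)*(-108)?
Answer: -1385423585/87 ≈ -1.5924e+7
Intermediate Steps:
w(a) = 2 + a
s(C, S) = 2*S/(-10 + C) (s(C, S) = (2*S)/(-10 + C) = 2*S/(-10 + C))
M = 2060 (M = 8 - (-3 + 22)*(-108) = 8 - 19*(-108) = 8 - 1*(-2052) = 8 + 2052 = 2060)
(-7659 + w(-78))*(s(-164, 109) + M) = (-7659 + (2 - 78))*(2*109/(-10 - 164) + 2060) = (-7659 - 76)*(2*109/(-174) + 2060) = -7735*(2*109*(-1/174) + 2060) = -7735*(-109/87 + 2060) = -7735*179111/87 = -1385423585/87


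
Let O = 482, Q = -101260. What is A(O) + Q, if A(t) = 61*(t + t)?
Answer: -42456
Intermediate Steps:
A(t) = 122*t (A(t) = 61*(2*t) = 122*t)
A(O) + Q = 122*482 - 101260 = 58804 - 101260 = -42456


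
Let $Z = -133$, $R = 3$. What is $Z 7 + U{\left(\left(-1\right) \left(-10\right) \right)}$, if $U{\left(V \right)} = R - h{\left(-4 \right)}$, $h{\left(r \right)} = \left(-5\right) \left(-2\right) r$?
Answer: $-888$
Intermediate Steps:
$h{\left(r \right)} = 10 r$
$U{\left(V \right)} = 43$ ($U{\left(V \right)} = 3 - 10 \left(-4\right) = 3 - -40 = 3 + 40 = 43$)
$Z 7 + U{\left(\left(-1\right) \left(-10\right) \right)} = \left(-133\right) 7 + 43 = -931 + 43 = -888$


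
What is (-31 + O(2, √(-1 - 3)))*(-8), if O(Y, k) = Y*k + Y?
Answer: 232 - 32*I ≈ 232.0 - 32.0*I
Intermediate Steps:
O(Y, k) = Y + Y*k
(-31 + O(2, √(-1 - 3)))*(-8) = (-31 + 2*(1 + √(-1 - 3)))*(-8) = (-31 + 2*(1 + √(-4)))*(-8) = (-31 + 2*(1 + 2*I))*(-8) = (-31 + (2 + 4*I))*(-8) = (-29 + 4*I)*(-8) = 232 - 32*I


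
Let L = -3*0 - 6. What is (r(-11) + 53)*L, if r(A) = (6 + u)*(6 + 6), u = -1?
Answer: -678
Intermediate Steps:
L = -6 (L = 0 - 6 = -6)
r(A) = 60 (r(A) = (6 - 1)*(6 + 6) = 5*12 = 60)
(r(-11) + 53)*L = (60 + 53)*(-6) = 113*(-6) = -678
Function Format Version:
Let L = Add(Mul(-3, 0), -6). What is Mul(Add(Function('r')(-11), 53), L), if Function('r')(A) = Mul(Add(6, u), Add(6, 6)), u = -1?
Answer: -678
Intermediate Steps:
L = -6 (L = Add(0, -6) = -6)
Function('r')(A) = 60 (Function('r')(A) = Mul(Add(6, -1), Add(6, 6)) = Mul(5, 12) = 60)
Mul(Add(Function('r')(-11), 53), L) = Mul(Add(60, 53), -6) = Mul(113, -6) = -678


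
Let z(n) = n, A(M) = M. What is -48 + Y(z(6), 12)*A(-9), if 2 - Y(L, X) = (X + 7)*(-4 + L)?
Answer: 276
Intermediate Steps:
Y(L, X) = 2 - (-4 + L)*(7 + X) (Y(L, X) = 2 - (X + 7)*(-4 + L) = 2 - (7 + X)*(-4 + L) = 2 - (-4 + L)*(7 + X))
-48 + Y(z(6), 12)*A(-9) = -48 + (30 - 7*6 + 4*12 - 1*6*12)*(-9) = -48 + (30 - 42 + 48 - 72)*(-9) = -48 - 36*(-9) = -48 + 324 = 276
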